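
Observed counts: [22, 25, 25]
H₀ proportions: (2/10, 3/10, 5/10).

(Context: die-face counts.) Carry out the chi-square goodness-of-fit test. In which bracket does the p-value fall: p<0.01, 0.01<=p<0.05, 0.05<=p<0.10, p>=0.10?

n = 72; E_i = n·p_i = [14.40, 21.60, 36.00]
χ² = (22−14.40)²/14.40 + (25−21.60)²/21.60 + (25−36.00)²/36.00 = 7.9074
df = 2
p-value (upper-tail) = 0.01918
→ bracket: 0.01<=p<0.05

p-value bracket: 0.01<=p<0.05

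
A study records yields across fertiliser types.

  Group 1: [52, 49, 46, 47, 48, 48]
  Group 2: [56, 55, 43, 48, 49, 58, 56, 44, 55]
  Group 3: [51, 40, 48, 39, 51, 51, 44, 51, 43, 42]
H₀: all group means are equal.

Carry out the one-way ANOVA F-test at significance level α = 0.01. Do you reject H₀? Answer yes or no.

Group means [48.33, 51.56, 46.00], grand mean 48.560
SSB = Σnᵢ(x̄ᵢ−x̄)² = 146.604; SSW = ΣΣ(x−x̄ᵢ)² = 493.556
MSB = 146.604/2 = 73.3022; MSW = 493.556/22 = 22.4343
F = MSB/MSW = 3.2674
df = (2, 22)
p-value (upper-tail) = 0.05722
At α=0.01: p ≥ α → fail to reject H₀

reject H₀: no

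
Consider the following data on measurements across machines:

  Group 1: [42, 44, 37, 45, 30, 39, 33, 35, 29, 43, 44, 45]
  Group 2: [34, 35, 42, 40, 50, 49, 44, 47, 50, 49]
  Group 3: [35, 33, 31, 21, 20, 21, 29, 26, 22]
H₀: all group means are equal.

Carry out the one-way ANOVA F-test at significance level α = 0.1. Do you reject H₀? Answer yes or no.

reject H₀: yes

Group means [38.83, 44.00, 26.44], grand mean 36.903
SSB = Σnᵢ(x̄ᵢ−x̄)² = 1532.821; SSW = ΣΣ(x−x̄ᵢ)² = 979.889
MSB = 1532.821/2 = 766.4104; MSW = 979.889/28 = 34.9960
F = MSB/MSW = 21.8999
df = (2, 28)
p-value (upper-tail) = 0.00000
At α=0.1: p < α → reject H₀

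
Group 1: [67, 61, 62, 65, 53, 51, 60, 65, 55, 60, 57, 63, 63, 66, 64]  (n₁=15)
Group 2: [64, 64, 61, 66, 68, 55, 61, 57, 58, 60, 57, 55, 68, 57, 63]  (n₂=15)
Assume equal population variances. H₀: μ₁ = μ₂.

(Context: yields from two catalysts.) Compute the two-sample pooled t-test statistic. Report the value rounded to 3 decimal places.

x̄₁=60.800, s₁=4.843, n₁=15
x̄₂=60.933, s₂=4.431, n₂=15
s_p² = [14·4.843² + 14·4.431²]/28 = 21.5476
SE = √(s_p²·(1/15+1/15)) = 1.6950
t = (60.800−60.933)/1.6950 = -0.0787
df = 28

test statistic = -0.079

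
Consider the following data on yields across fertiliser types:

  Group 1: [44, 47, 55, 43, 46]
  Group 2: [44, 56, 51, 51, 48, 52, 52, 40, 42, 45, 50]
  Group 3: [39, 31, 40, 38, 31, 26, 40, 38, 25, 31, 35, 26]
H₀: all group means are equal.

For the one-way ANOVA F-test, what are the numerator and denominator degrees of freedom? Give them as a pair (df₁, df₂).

degrees of freedom = [2, 25]

k = 3 groups, N = 28 total
df = (k−1, N−k) = (3−1, 28−3) = (2, 25)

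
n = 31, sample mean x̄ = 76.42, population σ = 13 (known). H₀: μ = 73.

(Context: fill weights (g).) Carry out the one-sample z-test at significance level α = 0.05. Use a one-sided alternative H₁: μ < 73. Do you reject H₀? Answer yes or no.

reject H₀: no

SE = σ/√n = 13/√31 = 2.3349
z = (x̄−μ₀)/SE = (76.42−73)/2.3349 = 1.4648
p-value (one-sided, H₁ less) = 0.92851
At α=0.05: p ≥ α → fail to reject H₀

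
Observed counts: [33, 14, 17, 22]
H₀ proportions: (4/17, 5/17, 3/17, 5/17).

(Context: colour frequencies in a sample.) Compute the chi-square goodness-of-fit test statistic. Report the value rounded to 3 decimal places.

n = 86; E_i = n·p_i = [20.24, 25.29, 15.18, 25.29]
χ² = (33−20.24)²/20.24 + (14−25.29)²/25.29 + (17−15.18)²/15.18 + (22−25.29)²/25.29 = 13.7432
df = 3

test statistic = 13.743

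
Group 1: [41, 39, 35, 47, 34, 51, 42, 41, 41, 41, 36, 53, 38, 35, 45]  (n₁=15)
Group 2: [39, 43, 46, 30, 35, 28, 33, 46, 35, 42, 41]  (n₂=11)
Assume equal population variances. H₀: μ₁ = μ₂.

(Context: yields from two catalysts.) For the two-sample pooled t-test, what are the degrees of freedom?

degrees of freedom = 24

df = n₁ + n₂ − 2 = 15 + 11 − 2 = 24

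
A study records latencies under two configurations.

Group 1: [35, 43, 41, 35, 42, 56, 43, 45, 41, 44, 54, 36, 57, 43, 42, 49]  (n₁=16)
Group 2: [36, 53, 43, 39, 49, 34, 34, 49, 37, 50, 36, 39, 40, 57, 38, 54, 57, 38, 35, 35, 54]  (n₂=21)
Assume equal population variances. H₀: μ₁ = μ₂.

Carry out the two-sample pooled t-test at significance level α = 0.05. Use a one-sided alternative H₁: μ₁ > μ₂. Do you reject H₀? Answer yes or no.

x̄₁=44.125, s₁=6.801, n₁=16
x̄₂=43.190, s₂=8.274, n₂=21
s_p² = [15·6.801² + 20·8.274²]/35 = 58.9425
SE = √(s_p²·(1/16+1/21)) = 2.5477
t = (44.125−43.190)/2.5477 = 0.3668
df = 35
p-value (one-sided, H₁ greater) = 0.35798
At α=0.05: p ≥ α → fail to reject H₀

reject H₀: no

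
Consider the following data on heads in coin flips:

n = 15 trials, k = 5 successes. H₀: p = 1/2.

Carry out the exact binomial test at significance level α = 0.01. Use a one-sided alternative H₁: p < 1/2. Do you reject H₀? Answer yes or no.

Exact binomial: n=15, k=5, p₀=1/2=0.5000
P(X≤5) from Σ C(n,i)·p₀^i·(1−p₀)^(n−i)
p-value (one-sided, H₁ less) = 0.15088
At α=0.01: p ≥ α → fail to reject H₀

reject H₀: no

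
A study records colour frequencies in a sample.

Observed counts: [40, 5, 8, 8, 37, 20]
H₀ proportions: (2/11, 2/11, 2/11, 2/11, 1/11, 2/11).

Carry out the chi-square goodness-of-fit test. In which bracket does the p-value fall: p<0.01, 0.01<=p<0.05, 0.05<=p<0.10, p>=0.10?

p-value bracket: p<0.01

n = 118; E_i = n·p_i = [21.45, 21.45, 21.45, 21.45, 10.73, 21.45]
χ² = (40−21.45)²/21.45 + (5−21.45)²/21.45 + (8−21.45)²/21.45 + (8−21.45)²/21.45 + (37−10.73)²/10.73 + (20−21.45)²/21.45 = 109.9703
df = 5
p-value (upper-tail) = 0.00000
→ bracket: p<0.01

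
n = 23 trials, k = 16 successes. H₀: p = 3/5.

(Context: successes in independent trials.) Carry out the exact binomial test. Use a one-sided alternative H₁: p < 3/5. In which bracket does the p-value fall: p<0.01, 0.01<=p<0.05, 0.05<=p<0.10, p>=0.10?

p-value bracket: p>=0.10

Exact binomial: n=23, k=16, p₀=3/5=0.6000
P(X≤16) from Σ C(n,i)·p₀^i·(1−p₀)^(n−i)
p-value (one-sided, H₁ less) = 0.87604
→ bracket: p>=0.10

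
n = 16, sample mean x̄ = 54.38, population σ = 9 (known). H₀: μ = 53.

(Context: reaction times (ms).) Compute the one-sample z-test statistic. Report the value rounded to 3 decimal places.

test statistic = 0.613

SE = σ/√n = 9/√16 = 2.2500
z = (x̄−μ₀)/SE = (54.38−53)/2.2500 = 0.6133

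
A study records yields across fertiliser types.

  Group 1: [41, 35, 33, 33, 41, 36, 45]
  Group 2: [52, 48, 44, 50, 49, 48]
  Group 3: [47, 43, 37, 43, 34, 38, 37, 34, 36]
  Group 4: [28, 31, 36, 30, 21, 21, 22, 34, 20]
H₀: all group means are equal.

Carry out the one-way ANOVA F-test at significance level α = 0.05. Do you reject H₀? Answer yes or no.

reject H₀: yes

Group means [37.71, 48.50, 38.78, 27.00], grand mean 37.000
SSB = Σnᵢ(x̄ᵢ−x̄)² = 1725.516; SSW = ΣΣ(x−x̄ᵢ)² = 630.484
MSB = 1725.516/3 = 575.1720; MSW = 630.484/27 = 23.3513
F = MSB/MSW = 24.6313
df = (3, 27)
p-value (upper-tail) = 0.00000
At α=0.05: p < α → reject H₀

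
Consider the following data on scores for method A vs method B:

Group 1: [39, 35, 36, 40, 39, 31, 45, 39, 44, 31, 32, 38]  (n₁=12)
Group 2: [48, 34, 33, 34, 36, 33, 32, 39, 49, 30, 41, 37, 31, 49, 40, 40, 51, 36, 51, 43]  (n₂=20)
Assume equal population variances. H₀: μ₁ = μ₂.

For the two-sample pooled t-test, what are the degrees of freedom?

df = n₁ + n₂ − 2 = 12 + 20 − 2 = 30

degrees of freedom = 30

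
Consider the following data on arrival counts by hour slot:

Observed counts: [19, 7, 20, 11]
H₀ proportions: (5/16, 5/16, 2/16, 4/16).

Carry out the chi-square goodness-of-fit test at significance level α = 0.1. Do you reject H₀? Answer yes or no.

reject H₀: yes

n = 57; E_i = n·p_i = [17.81, 17.81, 7.12, 14.25]
χ² = (19−17.81)²/17.81 + (7−17.81)²/17.81 + (20−7.12)²/7.12 + (11−14.25)²/14.25 = 30.6491
df = 3
p-value (upper-tail) = 0.00000
At α=0.1: p < α → reject H₀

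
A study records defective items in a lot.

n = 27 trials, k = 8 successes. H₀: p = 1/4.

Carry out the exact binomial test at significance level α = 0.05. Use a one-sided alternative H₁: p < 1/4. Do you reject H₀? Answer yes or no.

reject H₀: no

Exact binomial: n=27, k=8, p₀=1/4=0.2500
P(X≤8) from Σ C(n,i)·p₀^i·(1−p₀)^(n−i)
p-value (one-sided, H₁ less) = 0.78595
At α=0.05: p ≥ α → fail to reject H₀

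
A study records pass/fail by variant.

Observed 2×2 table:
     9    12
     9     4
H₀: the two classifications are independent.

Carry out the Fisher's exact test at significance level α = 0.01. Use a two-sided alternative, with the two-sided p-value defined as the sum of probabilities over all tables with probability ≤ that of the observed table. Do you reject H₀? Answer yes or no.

Margins: r₁=21, r₂=13, c₁=18, c₂=16, n=34
p_obs = C(21,9)·C(13,9)/C(34,18); sum pmf over tables with pmf ≤ p_obs
p-value (two-sided) = 0.17173
At α=0.01: p ≥ α → fail to reject H₀

reject H₀: no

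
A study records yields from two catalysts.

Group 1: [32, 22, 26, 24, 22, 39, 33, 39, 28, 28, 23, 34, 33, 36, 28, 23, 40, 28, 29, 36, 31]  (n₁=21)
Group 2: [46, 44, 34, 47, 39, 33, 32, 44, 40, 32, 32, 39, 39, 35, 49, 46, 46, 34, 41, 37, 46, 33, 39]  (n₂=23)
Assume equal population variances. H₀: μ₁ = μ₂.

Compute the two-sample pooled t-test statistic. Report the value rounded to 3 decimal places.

x̄₁=30.190, s₁=5.776, n₁=21
x̄₂=39.435, s₂=5.639, n₂=23
s_p² = [20·5.776² + 22·5.639²]/42 = 32.5450
SE = √(s_p²·(1/21+1/23)) = 1.7218
t = (30.190−39.435)/1.7218 = -5.3688
df = 42

test statistic = -5.369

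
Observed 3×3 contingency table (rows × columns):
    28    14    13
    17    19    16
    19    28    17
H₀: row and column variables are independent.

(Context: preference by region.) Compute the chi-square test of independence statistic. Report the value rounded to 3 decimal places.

Row totals [55, 52, 64], col totals [64, 61, 46], n=171
χ² = (28−20.58)²/20.58 + (14−19.62)²/19.62 + (13−14.80)²/14.80 + (17−19.46)²/19.46 + (19−18.55)²/18.55 + (16−13.99)²/13.99 + (19−23.95)²/23.95 + (28−22.83)²/22.83 + (17−17.22)²/17.22 = 7.3080
df = 4

test statistic = 7.308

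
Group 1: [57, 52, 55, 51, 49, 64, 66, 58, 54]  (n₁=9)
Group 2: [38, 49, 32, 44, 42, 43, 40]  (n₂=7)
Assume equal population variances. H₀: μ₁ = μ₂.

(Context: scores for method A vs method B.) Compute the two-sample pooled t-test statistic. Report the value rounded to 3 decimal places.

test statistic = 5.384

x̄₁=56.222, s₁=5.740, n₁=9
x̄₂=41.143, s₂=5.305, n₂=7
s_p² = [8·5.740² + 6·5.305²]/14 = 30.8866
SE = √(s_p²·(1/9+1/7)) = 2.8008
t = (56.222−41.143)/2.8008 = 5.3840
df = 14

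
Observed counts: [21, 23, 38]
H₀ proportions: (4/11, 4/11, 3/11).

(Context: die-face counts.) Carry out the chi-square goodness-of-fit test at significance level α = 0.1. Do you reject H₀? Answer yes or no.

reject H₀: yes

n = 82; E_i = n·p_i = [29.82, 29.82, 22.36]
χ² = (21−29.82)²/29.82 + (23−29.82)²/29.82 + (38−22.36)²/22.36 = 15.0996
df = 2
p-value (upper-tail) = 0.00053
At α=0.1: p < α → reject H₀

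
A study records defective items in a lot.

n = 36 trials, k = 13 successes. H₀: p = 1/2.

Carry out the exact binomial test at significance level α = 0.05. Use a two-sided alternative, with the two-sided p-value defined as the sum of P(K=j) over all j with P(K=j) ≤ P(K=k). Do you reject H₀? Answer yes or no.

reject H₀: no

Exact binomial: n=36, k=13, p₀=1/2=0.5000
P(X=j) = C(n,j)·p₀^j·(1−p₀)^(n−j); p = Σ P(X=j) over j with P(X=j) ≤ P(X=13)
p-value (two-sided) = 0.13250
At α=0.05: p ≥ α → fail to reject H₀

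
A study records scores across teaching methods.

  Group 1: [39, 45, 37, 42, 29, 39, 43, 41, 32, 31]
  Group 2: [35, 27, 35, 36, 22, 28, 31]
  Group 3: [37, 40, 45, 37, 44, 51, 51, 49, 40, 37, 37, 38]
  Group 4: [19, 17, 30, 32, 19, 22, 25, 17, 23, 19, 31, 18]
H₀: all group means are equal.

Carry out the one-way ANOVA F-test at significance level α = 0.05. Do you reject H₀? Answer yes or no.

Group means [37.80, 30.57, 42.17, 22.67], grand mean 33.415
SSB = Σnᵢ(x̄ᵢ−x̄)² = 2554.304; SSW = ΣΣ(x−x̄ᵢ)² = 1119.648
MSB = 2554.304/3 = 851.4345; MSW = 1119.648/37 = 30.2607
F = MSB/MSW = 28.1366
df = (3, 37)
p-value (upper-tail) = 0.00000
At α=0.05: p < α → reject H₀

reject H₀: yes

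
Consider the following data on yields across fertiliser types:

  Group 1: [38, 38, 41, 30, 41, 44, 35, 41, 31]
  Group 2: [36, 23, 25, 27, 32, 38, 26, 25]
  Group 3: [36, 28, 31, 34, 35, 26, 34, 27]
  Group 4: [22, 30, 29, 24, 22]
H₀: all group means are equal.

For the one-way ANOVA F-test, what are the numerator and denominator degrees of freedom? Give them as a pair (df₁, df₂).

degrees of freedom = [3, 26]

k = 4 groups, N = 30 total
df = (k−1, N−k) = (4−1, 30−4) = (3, 26)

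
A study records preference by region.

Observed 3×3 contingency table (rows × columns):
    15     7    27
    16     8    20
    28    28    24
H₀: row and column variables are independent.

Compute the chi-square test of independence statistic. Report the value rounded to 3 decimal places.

test statistic = 11.509

Row totals [49, 44, 80], col totals [59, 43, 71], n=173
χ² = (15−16.71)²/16.71 + (7−12.18)²/12.18 + (27−20.11)²/20.11 + (16−15.01)²/15.01 + (8−10.94)²/10.94 + (20−18.06)²/18.06 + (28−27.28)²/27.28 + (28−19.88)²/19.88 + (24−32.83)²/32.83 = 11.5087
df = 4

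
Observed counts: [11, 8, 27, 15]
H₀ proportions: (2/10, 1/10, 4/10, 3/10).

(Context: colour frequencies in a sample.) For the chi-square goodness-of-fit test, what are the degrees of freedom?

degrees of freedom = 3

df = k − 1 = 4 − 1 = 3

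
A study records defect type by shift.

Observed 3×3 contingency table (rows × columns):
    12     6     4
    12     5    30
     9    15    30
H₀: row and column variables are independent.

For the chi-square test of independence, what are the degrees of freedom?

df = (r−1)(c−1) = (3−1)·(3−1) = 4

degrees of freedom = 4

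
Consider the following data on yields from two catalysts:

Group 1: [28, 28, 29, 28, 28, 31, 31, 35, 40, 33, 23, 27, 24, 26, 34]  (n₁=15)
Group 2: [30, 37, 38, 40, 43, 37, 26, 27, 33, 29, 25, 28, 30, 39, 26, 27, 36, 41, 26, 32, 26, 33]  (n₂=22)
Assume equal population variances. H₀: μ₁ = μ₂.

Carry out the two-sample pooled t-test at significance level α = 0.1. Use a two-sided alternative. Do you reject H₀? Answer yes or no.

x̄₁=29.667, s₁=4.451, n₁=15
x̄₂=32.227, s₂=5.748, n₂=22
s_p² = [14·4.451² + 21·5.748²]/35 = 27.7485
SE = √(s_p²·(1/15+1/22)) = 1.7639
t = (29.667−32.227)/1.7639 = -1.4517
df = 35
p-value (two-sided) = 0.15549
At α=0.1: p ≥ α → fail to reject H₀

reject H₀: no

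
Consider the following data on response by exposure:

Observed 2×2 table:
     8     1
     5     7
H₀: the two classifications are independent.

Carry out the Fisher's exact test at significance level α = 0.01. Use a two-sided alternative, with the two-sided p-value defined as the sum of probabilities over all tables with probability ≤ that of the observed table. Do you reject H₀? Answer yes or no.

Margins: r₁=9, r₂=12, c₁=13, c₂=8, n=21
p_obs = C(9,8)·C(12,5)/C(21,13); sum pmf over tables with pmf ≤ p_obs
p-value (two-sided) = 0.06687
At α=0.01: p ≥ α → fail to reject H₀

reject H₀: no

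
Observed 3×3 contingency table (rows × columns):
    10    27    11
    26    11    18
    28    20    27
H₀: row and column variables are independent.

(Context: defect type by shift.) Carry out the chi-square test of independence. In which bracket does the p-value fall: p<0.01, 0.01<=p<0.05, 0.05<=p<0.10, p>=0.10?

Row totals [48, 55, 75], col totals [64, 58, 56], n=178
χ² = (10−17.26)²/17.26 + (27−15.64)²/15.64 + (11−15.10)²/15.10 + (26−19.78)²/19.78 + (11−17.92)²/17.92 + (18−17.30)²/17.30 + (28−26.97)²/26.97 + (20−24.44)²/24.44 + (27−23.60)²/23.60 = 18.4142
df = 4
p-value (upper-tail) = 0.00102
→ bracket: p<0.01

p-value bracket: p<0.01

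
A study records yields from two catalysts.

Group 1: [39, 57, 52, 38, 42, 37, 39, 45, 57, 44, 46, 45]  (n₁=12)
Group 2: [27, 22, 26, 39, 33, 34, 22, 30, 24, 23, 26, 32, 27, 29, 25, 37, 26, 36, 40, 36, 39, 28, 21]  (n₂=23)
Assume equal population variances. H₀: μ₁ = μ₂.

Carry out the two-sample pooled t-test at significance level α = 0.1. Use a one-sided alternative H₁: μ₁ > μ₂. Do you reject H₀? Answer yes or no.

reject H₀: yes

x̄₁=45.083, s₁=6.960, n₁=12
x̄₂=29.652, s₂=6.027, n₂=23
s_p² = [11·6.960² + 22·6.027²]/33 = 40.3677
SE = √(s_p²·(1/12+1/23)) = 2.2625
t = (45.083−29.652)/2.2625 = 6.8203
df = 33
p-value (one-sided, H₁ greater) = 0.00000
At α=0.1: p < α → reject H₀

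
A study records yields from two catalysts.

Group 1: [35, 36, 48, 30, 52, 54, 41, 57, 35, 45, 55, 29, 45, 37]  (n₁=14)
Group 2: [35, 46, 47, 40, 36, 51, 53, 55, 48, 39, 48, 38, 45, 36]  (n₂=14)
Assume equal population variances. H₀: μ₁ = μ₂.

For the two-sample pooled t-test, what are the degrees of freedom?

df = n₁ + n₂ − 2 = 14 + 14 − 2 = 26

degrees of freedom = 26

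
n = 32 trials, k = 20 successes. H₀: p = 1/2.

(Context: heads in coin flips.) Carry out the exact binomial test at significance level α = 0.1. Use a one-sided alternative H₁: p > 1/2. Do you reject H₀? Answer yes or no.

Exact binomial: n=32, k=20, p₀=1/2=0.5000
P(X≥20) from Σ C(n,i)·p₀^i·(1−p₀)^(n−i)
p-value (one-sided, H₁ greater) = 0.10766
At α=0.1: p ≥ α → fail to reject H₀

reject H₀: no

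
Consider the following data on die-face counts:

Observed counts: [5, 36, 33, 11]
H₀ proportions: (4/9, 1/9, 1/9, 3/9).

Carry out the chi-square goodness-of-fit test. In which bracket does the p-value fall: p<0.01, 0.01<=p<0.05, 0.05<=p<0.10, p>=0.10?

p-value bracket: p<0.01

n = 85; E_i = n·p_i = [37.78, 9.44, 9.44, 28.33]
χ² = (5−37.78)²/37.78 + (36−9.44)²/9.44 + (33−9.44)²/9.44 + (11−28.33)²/28.33 = 172.4618
df = 3
p-value (upper-tail) = 0.00000
→ bracket: p<0.01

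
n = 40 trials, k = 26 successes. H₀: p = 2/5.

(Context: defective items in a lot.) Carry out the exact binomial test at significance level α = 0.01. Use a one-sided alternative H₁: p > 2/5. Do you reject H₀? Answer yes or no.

Exact binomial: n=40, k=26, p₀=2/5=0.4000
P(X≥26) from Σ C(n,i)·p₀^i·(1−p₀)^(n−i)
p-value (one-sided, H₁ greater) = 0.00122
At α=0.01: p < α → reject H₀

reject H₀: yes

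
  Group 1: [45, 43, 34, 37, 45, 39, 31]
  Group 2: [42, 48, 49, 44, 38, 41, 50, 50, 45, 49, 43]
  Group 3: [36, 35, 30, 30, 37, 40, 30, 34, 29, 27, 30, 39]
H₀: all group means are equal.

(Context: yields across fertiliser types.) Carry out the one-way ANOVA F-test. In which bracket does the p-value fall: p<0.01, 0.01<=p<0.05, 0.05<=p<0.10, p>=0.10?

p-value bracket: p<0.01

Group means [39.14, 45.36, 33.08], grand mean 39.000
SSB = Σnᵢ(x̄ᵢ−x̄)² = 865.681; SSW = ΣΣ(x−x̄ᵢ)² = 552.319
MSB = 865.681/2 = 432.8404; MSW = 552.319/27 = 20.4563
F = MSB/MSW = 21.1593
df = (2, 27)
p-value (upper-tail) = 0.00000
→ bracket: p<0.01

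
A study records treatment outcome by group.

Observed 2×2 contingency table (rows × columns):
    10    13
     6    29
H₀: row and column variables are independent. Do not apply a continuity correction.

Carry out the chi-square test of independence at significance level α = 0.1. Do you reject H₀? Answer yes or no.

Row totals [23, 35], col totals [16, 42], n=58
χ² = (10−6.34)²/6.34 + (13−16.66)²/16.66 + (6−9.66)²/9.66 + (29−25.34)²/25.34 = 4.8188
df = 1
p-value (upper-tail) = 0.02815
At α=0.1: p < α → reject H₀

reject H₀: yes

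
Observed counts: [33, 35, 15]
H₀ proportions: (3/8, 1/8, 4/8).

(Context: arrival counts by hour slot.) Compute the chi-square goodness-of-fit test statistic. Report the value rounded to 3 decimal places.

test statistic = 75.482

n = 83; E_i = n·p_i = [31.12, 10.38, 41.50]
χ² = (33−31.12)²/31.12 + (35−10.38)²/10.38 + (15−41.50)²/41.50 = 75.4819
df = 2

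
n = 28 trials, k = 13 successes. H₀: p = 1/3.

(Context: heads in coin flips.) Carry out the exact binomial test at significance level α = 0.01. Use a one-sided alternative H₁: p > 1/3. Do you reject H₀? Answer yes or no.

reject H₀: no

Exact binomial: n=28, k=13, p₀=1/3=0.3333
P(X≥13) from Σ C(n,i)·p₀^i·(1−p₀)^(n−i)
p-value (one-sided, H₁ greater) = 0.10392
At α=0.01: p ≥ α → fail to reject H₀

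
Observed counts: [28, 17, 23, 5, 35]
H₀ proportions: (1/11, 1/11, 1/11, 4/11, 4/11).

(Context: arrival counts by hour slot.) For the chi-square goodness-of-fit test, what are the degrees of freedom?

df = k − 1 = 5 − 1 = 4

degrees of freedom = 4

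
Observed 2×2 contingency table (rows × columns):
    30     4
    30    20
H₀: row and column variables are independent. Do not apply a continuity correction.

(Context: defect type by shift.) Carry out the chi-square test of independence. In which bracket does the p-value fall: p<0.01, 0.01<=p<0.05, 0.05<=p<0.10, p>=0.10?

Row totals [34, 50], col totals [60, 24], n=84
χ² = (30−24.29)²/24.29 + (4−9.71)²/9.71 + (30−35.71)²/35.71 + (20−14.29)²/14.29 = 7.9059
df = 1
p-value (upper-tail) = 0.00493
→ bracket: p<0.01

p-value bracket: p<0.01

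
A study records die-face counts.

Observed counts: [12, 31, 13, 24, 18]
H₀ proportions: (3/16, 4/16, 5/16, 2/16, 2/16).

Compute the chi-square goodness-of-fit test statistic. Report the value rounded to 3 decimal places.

test statistic = 28.049

n = 98; E_i = n·p_i = [18.38, 24.50, 30.62, 12.25, 12.25]
χ² = (12−18.38)²/18.38 + (31−24.50)²/24.50 + (13−30.62)²/30.62 + (24−12.25)²/12.25 + (18−12.25)²/12.25 = 28.0490
df = 4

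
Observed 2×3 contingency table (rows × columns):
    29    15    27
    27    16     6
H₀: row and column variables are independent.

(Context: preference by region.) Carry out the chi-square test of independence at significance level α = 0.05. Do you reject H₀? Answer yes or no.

Row totals [71, 49], col totals [56, 31, 33], n=120
χ² = (29−33.13)²/33.13 + (15−18.34)²/18.34 + (27−19.52)²/19.52 + (27−22.87)²/22.87 + (16−12.66)²/12.66 + (6−13.47)²/13.47 = 9.7621
df = 2
p-value (upper-tail) = 0.00759
At α=0.05: p < α → reject H₀

reject H₀: yes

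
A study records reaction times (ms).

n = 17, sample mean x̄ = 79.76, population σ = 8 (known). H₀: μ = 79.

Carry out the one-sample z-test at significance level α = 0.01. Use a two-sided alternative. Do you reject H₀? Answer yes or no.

SE = σ/√n = 8/√17 = 1.9403
z = (x̄−μ₀)/SE = (79.76−79)/1.9403 = 0.3917
p-value (two-sided) = 0.69528
At α=0.01: p ≥ α → fail to reject H₀

reject H₀: no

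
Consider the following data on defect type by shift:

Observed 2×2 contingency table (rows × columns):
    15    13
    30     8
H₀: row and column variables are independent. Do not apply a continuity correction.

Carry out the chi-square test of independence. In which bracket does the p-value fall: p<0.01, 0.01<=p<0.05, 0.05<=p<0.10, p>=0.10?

p-value bracket: 0.01<=p<0.05

Row totals [28, 38], col totals [45, 21], n=66
χ² = (15−19.09)²/19.09 + (13−8.91)²/8.91 + (30−25.91)²/25.91 + (8−12.09)²/12.09 = 4.7852
df = 1
p-value (upper-tail) = 0.02871
→ bracket: 0.01<=p<0.05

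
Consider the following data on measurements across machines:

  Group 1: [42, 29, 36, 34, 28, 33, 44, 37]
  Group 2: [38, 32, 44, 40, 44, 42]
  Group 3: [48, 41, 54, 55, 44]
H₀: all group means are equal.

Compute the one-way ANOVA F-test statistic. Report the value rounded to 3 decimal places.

Group means [35.38, 40.00, 48.40], grand mean 40.263
SSB = Σnᵢ(x̄ᵢ−x̄)² = 522.609; SSW = ΣΣ(x−x̄ᵢ)² = 477.075
MSB = 522.609/2 = 261.3046; MSW = 477.075/16 = 29.8172
F = MSB/MSW = 8.7636
df = (2, 16)

test statistic = 8.764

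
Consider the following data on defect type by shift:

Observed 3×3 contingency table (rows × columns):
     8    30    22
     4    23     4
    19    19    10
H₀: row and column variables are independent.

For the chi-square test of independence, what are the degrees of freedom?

df = (r−1)(c−1) = (3−1)·(3−1) = 4

degrees of freedom = 4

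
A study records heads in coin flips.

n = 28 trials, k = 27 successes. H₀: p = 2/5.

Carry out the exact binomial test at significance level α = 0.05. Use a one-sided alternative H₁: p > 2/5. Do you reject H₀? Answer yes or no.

Exact binomial: n=28, k=27, p₀=2/5=0.4000
P(X≥27) from Σ C(n,i)·p₀^i·(1−p₀)^(n−i)
p-value (one-sided, H₁ greater) = 0.00000
At α=0.05: p < α → reject H₀

reject H₀: yes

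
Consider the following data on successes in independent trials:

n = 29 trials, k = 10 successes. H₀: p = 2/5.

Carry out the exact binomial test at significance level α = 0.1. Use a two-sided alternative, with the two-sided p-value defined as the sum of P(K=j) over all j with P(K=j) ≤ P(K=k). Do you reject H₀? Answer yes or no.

Exact binomial: n=29, k=10, p₀=2/5=0.4000
P(X=j) = C(n,j)·p₀^j·(1−p₀)^(n−j); p = Σ P(X=j) over j with P(X=j) ≤ P(X=10)
p-value (two-sided) = 0.57677
At α=0.1: p ≥ α → fail to reject H₀

reject H₀: no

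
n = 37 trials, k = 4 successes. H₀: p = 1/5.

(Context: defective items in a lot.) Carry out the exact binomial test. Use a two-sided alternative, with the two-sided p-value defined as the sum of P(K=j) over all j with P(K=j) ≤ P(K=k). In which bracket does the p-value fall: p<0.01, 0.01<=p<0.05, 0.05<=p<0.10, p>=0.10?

Exact binomial: n=37, k=4, p₀=1/5=0.2000
P(X=j) = C(n,j)·p₀^j·(1−p₀)^(n−j); p = Σ P(X=j) over j with P(X=j) ≤ P(X=4)
p-value (two-sided) = 0.21661
→ bracket: p>=0.10

p-value bracket: p>=0.10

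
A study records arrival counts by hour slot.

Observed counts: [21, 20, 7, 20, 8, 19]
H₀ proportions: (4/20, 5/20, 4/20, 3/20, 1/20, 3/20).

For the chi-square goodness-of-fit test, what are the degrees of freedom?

degrees of freedom = 5

df = k − 1 = 6 − 1 = 5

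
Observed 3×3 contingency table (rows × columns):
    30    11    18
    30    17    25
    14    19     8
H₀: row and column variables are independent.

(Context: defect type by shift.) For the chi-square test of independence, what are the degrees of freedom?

degrees of freedom = 4

df = (r−1)(c−1) = (3−1)·(3−1) = 4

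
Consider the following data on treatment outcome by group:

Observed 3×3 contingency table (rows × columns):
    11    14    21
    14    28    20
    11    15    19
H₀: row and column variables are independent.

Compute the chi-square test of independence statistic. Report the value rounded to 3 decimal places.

Row totals [46, 62, 45], col totals [36, 57, 60], n=153
χ² = (11−10.82)²/10.82 + (14−17.14)²/17.14 + (21−18.04)²/18.04 + (14−14.59)²/14.59 + (28−23.10)²/23.10 + (20−24.31)²/24.31 + (11−10.59)²/10.59 + (15−16.76)²/16.76 + (19−17.65)²/17.65 = 3.1980
df = 4

test statistic = 3.198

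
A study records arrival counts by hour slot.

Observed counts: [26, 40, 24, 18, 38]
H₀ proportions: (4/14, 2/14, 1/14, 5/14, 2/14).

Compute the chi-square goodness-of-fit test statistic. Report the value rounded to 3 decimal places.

test statistic = 77.597

n = 146; E_i = n·p_i = [41.71, 20.86, 10.43, 52.14, 20.86]
χ² = (26−41.71)²/41.71 + (40−20.86)²/20.86 + (24−10.43)²/10.43 + (18−52.14)²/52.14 + (38−20.86)²/20.86 = 77.5973
df = 4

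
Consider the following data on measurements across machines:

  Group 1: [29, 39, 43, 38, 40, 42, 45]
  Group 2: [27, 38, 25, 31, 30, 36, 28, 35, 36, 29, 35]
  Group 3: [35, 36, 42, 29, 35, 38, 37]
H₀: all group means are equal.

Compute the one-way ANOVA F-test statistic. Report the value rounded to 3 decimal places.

test statistic = 6.334

Group means [39.43, 31.82, 36.00], grand mean 35.120
SSB = Σnᵢ(x̄ᵢ−x̄)² = 255.289; SSW = ΣΣ(x−x̄ᵢ)² = 443.351
MSB = 255.289/2 = 127.6447; MSW = 443.351/22 = 20.1523
F = MSB/MSW = 6.3340
df = (2, 22)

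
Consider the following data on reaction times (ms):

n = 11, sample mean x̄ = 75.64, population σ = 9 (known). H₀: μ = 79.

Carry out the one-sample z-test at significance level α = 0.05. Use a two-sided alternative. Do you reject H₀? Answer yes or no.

reject H₀: no

SE = σ/√n = 9/√11 = 2.7136
z = (x̄−μ₀)/SE = (75.64−79)/2.7136 = -1.2382
p-value (two-sided) = 0.21564
At α=0.05: p ≥ α → fail to reject H₀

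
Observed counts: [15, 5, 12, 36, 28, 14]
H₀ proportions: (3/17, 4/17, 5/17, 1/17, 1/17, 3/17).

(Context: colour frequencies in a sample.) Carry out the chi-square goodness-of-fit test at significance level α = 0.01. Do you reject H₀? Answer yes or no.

reject H₀: yes

n = 110; E_i = n·p_i = [19.41, 25.88, 32.35, 6.47, 6.47, 19.41]
χ² = (15−19.41)²/19.41 + (5−25.88)²/25.88 + (12−32.35)²/32.35 + (36−6.47)²/6.47 + (28−6.47)²/6.47 + (14−19.41)²/19.41 = 238.5592
df = 5
p-value (upper-tail) = 0.00000
At α=0.01: p < α → reject H₀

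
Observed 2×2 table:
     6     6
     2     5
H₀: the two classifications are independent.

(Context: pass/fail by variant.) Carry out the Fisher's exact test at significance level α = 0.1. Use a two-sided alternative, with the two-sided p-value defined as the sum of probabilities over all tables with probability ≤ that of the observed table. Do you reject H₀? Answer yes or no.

Margins: r₁=12, r₂=7, c₁=8, c₂=11, n=19
p_obs = C(12,6)·C(7,2)/C(19,8); sum pmf over tables with pmf ≤ p_obs
p-value (two-sided) = 0.63325
At α=0.1: p ≥ α → fail to reject H₀

reject H₀: no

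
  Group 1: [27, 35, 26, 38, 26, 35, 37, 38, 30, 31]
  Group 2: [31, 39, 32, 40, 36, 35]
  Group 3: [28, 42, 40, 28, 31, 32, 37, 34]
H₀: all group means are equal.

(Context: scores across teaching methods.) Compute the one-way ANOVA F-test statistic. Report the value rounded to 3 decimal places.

Group means [32.30, 35.50, 34.00], grand mean 33.667
SSB = Σnᵢ(x̄ᵢ−x̄)² = 39.733; SSW = ΣΣ(x−x̄ᵢ)² = 475.600
MSB = 39.733/2 = 19.8667; MSW = 475.600/21 = 22.6476
F = MSB/MSW = 0.8772
df = (2, 21)

test statistic = 0.877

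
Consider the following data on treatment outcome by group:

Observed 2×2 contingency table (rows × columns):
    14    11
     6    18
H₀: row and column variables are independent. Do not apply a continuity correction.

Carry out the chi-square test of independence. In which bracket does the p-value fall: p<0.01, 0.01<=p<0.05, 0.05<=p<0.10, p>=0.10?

p-value bracket: 0.01<=p<0.05

Row totals [25, 24], col totals [20, 29], n=49
χ² = (14−10.20)²/10.20 + (11−14.80)²/14.80 + (6−9.80)²/9.80 + (18−14.20)²/14.20 = 4.8713
df = 1
p-value (upper-tail) = 0.02731
→ bracket: 0.01<=p<0.05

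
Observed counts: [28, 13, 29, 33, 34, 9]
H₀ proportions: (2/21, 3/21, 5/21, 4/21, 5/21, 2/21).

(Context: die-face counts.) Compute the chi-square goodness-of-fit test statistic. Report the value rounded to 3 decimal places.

test statistic = 20.919

n = 146; E_i = n·p_i = [13.90, 20.86, 34.76, 27.81, 34.76, 13.90]
χ² = (28−13.90)²/13.90 + (13−20.86)²/20.86 + (29−34.76)²/34.76 + (33−27.81)²/27.81 + (34−34.76)²/34.76 + (9−13.90)²/13.90 = 20.9188
df = 5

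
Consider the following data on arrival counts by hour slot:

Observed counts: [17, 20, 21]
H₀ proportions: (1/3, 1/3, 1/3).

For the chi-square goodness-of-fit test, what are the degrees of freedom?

degrees of freedom = 2

df = k − 1 = 3 − 1 = 2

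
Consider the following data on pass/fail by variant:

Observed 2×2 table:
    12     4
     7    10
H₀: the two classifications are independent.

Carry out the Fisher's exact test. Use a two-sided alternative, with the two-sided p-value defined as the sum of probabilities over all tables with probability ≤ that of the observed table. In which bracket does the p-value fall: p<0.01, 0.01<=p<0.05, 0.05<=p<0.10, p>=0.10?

p-value bracket: 0.05<=p<0.10

Margins: r₁=16, r₂=17, c₁=19, c₂=14, n=33
p_obs = C(16,12)·C(17,7)/C(33,19); sum pmf over tables with pmf ≤ p_obs
p-value (two-sided) = 0.07986
→ bracket: 0.05<=p<0.10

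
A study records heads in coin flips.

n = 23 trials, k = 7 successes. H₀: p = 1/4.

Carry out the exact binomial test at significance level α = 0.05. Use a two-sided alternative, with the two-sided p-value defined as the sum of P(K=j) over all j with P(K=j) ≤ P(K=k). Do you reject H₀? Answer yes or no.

Exact binomial: n=23, k=7, p₀=1/4=0.2500
P(X=j) = C(n,j)·p₀^j·(1−p₀)^(n−j); p = Σ P(X=j) over j with P(X=j) ≤ P(X=7)
p-value (two-sided) = 0.62949
At α=0.05: p ≥ α → fail to reject H₀

reject H₀: no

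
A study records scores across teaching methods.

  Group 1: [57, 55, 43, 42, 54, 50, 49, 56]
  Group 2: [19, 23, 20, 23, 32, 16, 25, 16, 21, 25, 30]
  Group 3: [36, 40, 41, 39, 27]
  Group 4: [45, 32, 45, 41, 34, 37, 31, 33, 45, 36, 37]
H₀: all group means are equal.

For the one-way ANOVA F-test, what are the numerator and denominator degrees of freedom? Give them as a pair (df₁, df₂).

k = 4 groups, N = 35 total
df = (k−1, N−k) = (4−1, 35−4) = (3, 31)

degrees of freedom = [3, 31]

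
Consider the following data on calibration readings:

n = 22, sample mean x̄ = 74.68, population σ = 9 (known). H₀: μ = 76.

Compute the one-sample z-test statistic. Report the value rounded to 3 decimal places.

test statistic = -0.688

SE = σ/√n = 9/√22 = 1.9188
z = (x̄−μ₀)/SE = (74.68−76)/1.9188 = -0.6879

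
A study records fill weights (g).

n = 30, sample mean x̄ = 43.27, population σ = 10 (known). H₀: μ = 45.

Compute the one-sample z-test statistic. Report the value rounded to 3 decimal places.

SE = σ/√n = 10/√30 = 1.8257
z = (x̄−μ₀)/SE = (43.27−45)/1.8257 = -0.9476

test statistic = -0.948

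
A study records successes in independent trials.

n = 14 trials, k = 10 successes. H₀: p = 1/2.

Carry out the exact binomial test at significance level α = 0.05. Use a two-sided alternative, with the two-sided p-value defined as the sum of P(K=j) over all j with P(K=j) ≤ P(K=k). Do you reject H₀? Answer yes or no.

Exact binomial: n=14, k=10, p₀=1/2=0.5000
P(X=j) = C(n,j)·p₀^j·(1−p₀)^(n−j); p = Σ P(X=j) over j with P(X=j) ≤ P(X=10)
p-value (two-sided) = 0.17957
At α=0.05: p ≥ α → fail to reject H₀

reject H₀: no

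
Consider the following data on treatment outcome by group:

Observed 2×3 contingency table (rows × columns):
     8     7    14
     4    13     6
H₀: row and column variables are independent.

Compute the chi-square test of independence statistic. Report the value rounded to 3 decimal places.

Row totals [29, 23], col totals [12, 20, 20], n=52
χ² = (8−6.69)²/6.69 + (7−11.15)²/11.15 + (14−11.15)²/11.15 + (4−5.31)²/5.31 + (13−8.85)²/8.85 + (6−8.85)²/8.85 = 5.7171
df = 2

test statistic = 5.717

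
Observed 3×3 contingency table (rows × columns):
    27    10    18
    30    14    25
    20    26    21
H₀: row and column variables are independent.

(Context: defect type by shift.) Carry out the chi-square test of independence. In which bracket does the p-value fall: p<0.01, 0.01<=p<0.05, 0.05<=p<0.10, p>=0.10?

Row totals [55, 69, 67], col totals [77, 50, 64], n=191
χ² = (27−22.17)²/22.17 + (10−14.40)²/14.40 + (18−18.43)²/18.43 + (30−27.82)²/27.82 + (14−18.06)²/18.06 + (25−23.12)²/23.12 + (20−27.01)²/27.01 + (26−17.54)²/17.54 + (21−22.45)²/22.45 = 9.6369
df = 4
p-value (upper-tail) = 0.04701
→ bracket: 0.01<=p<0.05

p-value bracket: 0.01<=p<0.05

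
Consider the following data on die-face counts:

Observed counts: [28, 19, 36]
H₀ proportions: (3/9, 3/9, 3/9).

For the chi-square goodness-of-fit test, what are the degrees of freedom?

degrees of freedom = 2

df = k − 1 = 3 − 1 = 2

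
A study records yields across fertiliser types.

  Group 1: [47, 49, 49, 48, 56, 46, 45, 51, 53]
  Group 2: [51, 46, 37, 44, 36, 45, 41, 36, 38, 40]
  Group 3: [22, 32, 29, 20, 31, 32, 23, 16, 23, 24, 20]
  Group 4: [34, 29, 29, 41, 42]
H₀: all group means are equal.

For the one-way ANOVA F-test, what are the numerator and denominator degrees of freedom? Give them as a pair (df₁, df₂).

degrees of freedom = [3, 31]

k = 4 groups, N = 35 total
df = (k−1, N−k) = (4−1, 35−4) = (3, 31)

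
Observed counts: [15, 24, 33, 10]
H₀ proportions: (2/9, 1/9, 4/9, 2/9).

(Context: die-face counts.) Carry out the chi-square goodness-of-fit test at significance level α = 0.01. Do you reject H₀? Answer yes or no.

reject H₀: yes

n = 82; E_i = n·p_i = [18.22, 9.11, 36.44, 18.22]
χ² = (15−18.22)²/18.22 + (24−9.11)²/9.11 + (33−36.44)²/36.44 + (10−18.22)²/18.22 = 28.9360
df = 3
p-value (upper-tail) = 0.00000
At α=0.01: p < α → reject H₀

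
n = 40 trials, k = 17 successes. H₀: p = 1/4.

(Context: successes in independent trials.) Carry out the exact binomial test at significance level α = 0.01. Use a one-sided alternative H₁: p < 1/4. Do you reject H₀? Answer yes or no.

reject H₀: no

Exact binomial: n=40, k=17, p₀=1/4=0.2500
P(X≤17) from Σ C(n,i)·p₀^i·(1−p₀)^(n−i)
p-value (one-sided, H₁ less) = 0.99535
At α=0.01: p ≥ α → fail to reject H₀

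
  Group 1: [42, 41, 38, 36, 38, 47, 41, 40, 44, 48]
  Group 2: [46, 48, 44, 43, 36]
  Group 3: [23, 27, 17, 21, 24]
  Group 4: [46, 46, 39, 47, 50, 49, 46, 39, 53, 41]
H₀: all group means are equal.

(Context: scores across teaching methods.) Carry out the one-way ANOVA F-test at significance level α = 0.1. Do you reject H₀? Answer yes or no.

reject H₀: yes

Group means [41.50, 43.40, 22.40, 45.60], grand mean 40.000
SSB = Σnᵢ(x̄ᵢ−x̄)² = 1942.700; SSW = ΣΣ(x−x̄ᵢ)² = 471.300
MSB = 1942.700/3 = 647.5667; MSW = 471.300/26 = 18.1269
F = MSB/MSW = 35.7240
df = (3, 26)
p-value (upper-tail) = 0.00000
At α=0.1: p < α → reject H₀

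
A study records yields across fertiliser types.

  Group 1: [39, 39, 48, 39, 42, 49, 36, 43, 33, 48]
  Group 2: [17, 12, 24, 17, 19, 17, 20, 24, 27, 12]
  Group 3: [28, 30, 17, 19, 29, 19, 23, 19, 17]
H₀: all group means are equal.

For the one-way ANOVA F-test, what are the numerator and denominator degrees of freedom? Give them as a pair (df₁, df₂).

degrees of freedom = [2, 26]

k = 3 groups, N = 29 total
df = (k−1, N−k) = (3−1, 29−3) = (2, 26)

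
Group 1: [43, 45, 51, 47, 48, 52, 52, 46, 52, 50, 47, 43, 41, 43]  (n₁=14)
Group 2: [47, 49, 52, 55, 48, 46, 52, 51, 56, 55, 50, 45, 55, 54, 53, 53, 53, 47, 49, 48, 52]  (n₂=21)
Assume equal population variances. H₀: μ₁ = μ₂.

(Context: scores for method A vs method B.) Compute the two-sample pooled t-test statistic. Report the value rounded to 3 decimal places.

x̄₁=47.143, s₁=3.820, n₁=14
x̄₂=50.952, s₂=3.294, n₂=21
s_p² = [13·3.820² + 20·3.294²]/33 = 12.3232
SE = √(s_p²·(1/14+1/21)) = 1.2112
t = (47.143−50.952)/1.2112 = -3.1452
df = 33

test statistic = -3.145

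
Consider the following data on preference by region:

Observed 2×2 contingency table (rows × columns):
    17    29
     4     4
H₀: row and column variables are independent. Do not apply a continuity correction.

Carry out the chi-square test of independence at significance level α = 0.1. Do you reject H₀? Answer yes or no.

Row totals [46, 8], col totals [21, 33], n=54
χ² = (17−17.89)²/17.89 + (29−28.11)²/28.11 + (4−3.11)²/3.11 + (4−4.89)²/4.89 = 0.4879
df = 1
p-value (upper-tail) = 0.48488
At α=0.1: p ≥ α → fail to reject H₀

reject H₀: no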